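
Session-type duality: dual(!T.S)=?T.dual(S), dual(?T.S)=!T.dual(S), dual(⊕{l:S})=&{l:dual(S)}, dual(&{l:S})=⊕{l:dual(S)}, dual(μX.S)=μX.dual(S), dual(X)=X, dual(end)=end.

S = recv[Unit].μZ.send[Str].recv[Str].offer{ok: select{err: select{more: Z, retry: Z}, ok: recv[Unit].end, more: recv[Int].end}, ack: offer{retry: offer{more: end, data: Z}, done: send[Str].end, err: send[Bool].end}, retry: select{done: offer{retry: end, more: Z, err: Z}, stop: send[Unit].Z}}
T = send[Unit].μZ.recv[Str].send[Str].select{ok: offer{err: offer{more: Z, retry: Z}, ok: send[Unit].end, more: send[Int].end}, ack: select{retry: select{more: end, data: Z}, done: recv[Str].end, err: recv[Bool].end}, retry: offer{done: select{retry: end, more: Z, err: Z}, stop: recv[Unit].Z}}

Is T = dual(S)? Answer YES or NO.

YES

recv[Unit] ‖ send[Unit]  ✓
  μZ ‖ μZ  ✓ (rec unchanged)
    send[Str] ‖ recv[Str]  ✓
      recv[Str] ‖ send[Str]  ✓
        offer{ok,ack,retry} ‖ select{ok,ack,retry}  ✓ same labels
          case ok:
            select{err,ok,more} ‖ offer{err,ok,more}  ✓ same labels
              case err:
                select{more,retry} ‖ offer{more,retry}  ✓ same labels
                  case more:
                    Z ‖ Z  ✓
                  case retry:
                    Z ‖ Z  ✓
              case ok:
                recv[Unit] ‖ send[Unit]  ✓
                  end ‖ end  ✓
              case more:
                recv[Int] ‖ send[Int]  ✓
                  end ‖ end  ✓
          case ack:
            offer{retry,done,err} ‖ select{retry,done,err}  ✓ same labels
              case retry:
                offer{more,data} ‖ select{more,data}  ✓ same labels
                  case more:
                    end ‖ end  ✓
                  case data:
                    Z ‖ Z  ✓
              case done:
                send[Str] ‖ recv[Str]  ✓
                  end ‖ end  ✓
              case err:
                send[Bool] ‖ recv[Bool]  ✓
                  end ‖ end  ✓
          case retry:
            select{done,stop} ‖ offer{done,stop}  ✓ same labels
              case done:
                offer{retry,more,err} ‖ select{retry,more,err}  ✓ same labels
                  case retry:
                    end ‖ end  ✓
                  case more:
                    Z ‖ Z  ✓
                  case err:
                    Z ‖ Z  ✓
              case stop:
                send[Unit] ‖ recv[Unit]  ✓
                  Z ‖ Z  ✓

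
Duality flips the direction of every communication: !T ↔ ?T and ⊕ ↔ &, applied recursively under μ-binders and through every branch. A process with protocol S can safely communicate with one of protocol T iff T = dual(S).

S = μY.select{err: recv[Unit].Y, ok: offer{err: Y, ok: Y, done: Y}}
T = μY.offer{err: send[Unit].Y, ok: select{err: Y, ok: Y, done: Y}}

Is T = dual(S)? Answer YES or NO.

μY ‖ μY  match (μ self-dual)
  select{err,ok} ‖ offer{err,ok}  match label sets agree
    [err]
      recv[Unit] ‖ send[Unit]  match
        Y ‖ Y  match
    [ok]
      offer{err,ok,done} ‖ select{err,ok,done}  match label sets agree
        [err]
          Y ‖ Y  match
        [ok]
          Y ‖ Y  match
        [done]
          Y ‖ Y  match

YES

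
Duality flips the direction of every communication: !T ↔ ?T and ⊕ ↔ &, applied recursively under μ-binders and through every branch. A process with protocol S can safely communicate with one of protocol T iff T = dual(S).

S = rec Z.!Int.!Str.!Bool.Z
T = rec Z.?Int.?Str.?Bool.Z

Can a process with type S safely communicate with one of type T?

rec Z | rec Z  ok (binder kept)
  !Int | ?Int  ok
    !Str | ?Str  ok
      !Bool | ?Bool  ok
        Z | Z  ok

YES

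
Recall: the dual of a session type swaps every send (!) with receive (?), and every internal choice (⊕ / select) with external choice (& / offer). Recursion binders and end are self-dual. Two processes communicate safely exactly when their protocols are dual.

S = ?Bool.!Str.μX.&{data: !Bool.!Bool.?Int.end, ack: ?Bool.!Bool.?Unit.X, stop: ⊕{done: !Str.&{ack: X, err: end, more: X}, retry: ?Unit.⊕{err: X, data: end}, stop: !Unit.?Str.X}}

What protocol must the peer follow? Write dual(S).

!Bool.?Str.μX.⊕{data: ?Bool.?Bool.!Int.end, ack: !Bool.?Bool.!Unit.X, stop: &{done: ?Str.⊕{ack: X, err: end, more: X}, retry: !Unit.&{err: X, data: end}, stop: ?Unit.!Str.X}}

?Bool ↦ !Bool
  !Str ↦ ?Str
    μX ↦ μX  (μ self-dual)
      &{data,ack,stop} ↦ ⊕{data,ack,stop}  (&→⊕)
        • data:
          !Bool ↦ ?Bool
            !Bool ↦ ?Bool
              ?Int ↦ !Int
                end ↦ end
        • ack:
          ?Bool ↦ !Bool
            !Bool ↦ ?Bool
              ?Unit ↦ !Unit
                X ↦ X
        • stop:
          ⊕{done,retry,stop} ↦ &{done,retry,stop}  (select→offer)
            • done:
              !Str ↦ ?Str
                &{ack,err,more} ↦ ⊕{ack,err,more}  (&→⊕)
                  • ack:
                    X ↦ X
                  • err:
                    end ↦ end
                  • more:
                    X ↦ X
            • retry:
              ?Unit ↦ !Unit
                ⊕{err,data} ↦ &{err,data}  (select→offer)
                  • err:
                    X ↦ X
                  • data:
                    end ↦ end
            • stop:
              !Unit ↦ ?Unit
                ?Str ↦ !Str
                  X ↦ X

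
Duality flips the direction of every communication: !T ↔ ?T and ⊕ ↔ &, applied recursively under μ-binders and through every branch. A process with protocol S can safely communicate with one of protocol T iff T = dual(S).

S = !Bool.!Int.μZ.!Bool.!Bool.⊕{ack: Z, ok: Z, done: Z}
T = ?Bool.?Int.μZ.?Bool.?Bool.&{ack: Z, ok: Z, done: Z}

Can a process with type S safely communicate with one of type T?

!Bool | ?Bool  ok
  !Int | ?Int  ok
    μZ | μZ  ok (μ self-dual)
      !Bool | ?Bool  ok
        !Bool | ?Bool  ok
          ⊕{ack,ok,done} | &{ack,ok,done}  ok same labels
            case ack:
              Z | Z  ok
            case ok:
              Z | Z  ok
            case done:
              Z | Z  ok

YES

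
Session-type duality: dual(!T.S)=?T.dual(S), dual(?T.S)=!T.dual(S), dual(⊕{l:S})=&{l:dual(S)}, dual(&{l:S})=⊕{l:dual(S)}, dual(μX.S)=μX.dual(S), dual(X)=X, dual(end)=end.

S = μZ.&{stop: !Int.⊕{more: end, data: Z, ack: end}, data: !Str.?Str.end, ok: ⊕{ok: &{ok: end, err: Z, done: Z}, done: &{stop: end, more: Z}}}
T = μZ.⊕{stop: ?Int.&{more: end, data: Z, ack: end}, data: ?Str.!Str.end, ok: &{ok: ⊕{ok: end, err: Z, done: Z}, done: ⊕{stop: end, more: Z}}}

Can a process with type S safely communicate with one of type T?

μZ ‖ μZ  ✓ (binder kept)
  &{stop,data,ok} ‖ ⊕{stop,data,ok}  ✓ same labels
    [stop]
      !Int ‖ ?Int  ✓
        ⊕{more,data,ack} ‖ &{more,data,ack}  ✓ same labels
          [more]
            end ‖ end  ✓
          [data]
            Z ‖ Z  ✓
          [ack]
            end ‖ end  ✓
    [data]
      !Str ‖ ?Str  ✓
        ?Str ‖ !Str  ✓
          end ‖ end  ✓
    [ok]
      ⊕{ok,done} ‖ &{ok,done}  ✓ same labels
        [ok]
          &{ok,err,done} ‖ ⊕{ok,err,done}  ✓ same labels
            [ok]
              end ‖ end  ✓
            [err]
              Z ‖ Z  ✓
            [done]
              Z ‖ Z  ✓
        [done]
          &{stop,more} ‖ ⊕{stop,more}  ✓ same labels
            [stop]
              end ‖ end  ✓
            [more]
              Z ‖ Z  ✓

YES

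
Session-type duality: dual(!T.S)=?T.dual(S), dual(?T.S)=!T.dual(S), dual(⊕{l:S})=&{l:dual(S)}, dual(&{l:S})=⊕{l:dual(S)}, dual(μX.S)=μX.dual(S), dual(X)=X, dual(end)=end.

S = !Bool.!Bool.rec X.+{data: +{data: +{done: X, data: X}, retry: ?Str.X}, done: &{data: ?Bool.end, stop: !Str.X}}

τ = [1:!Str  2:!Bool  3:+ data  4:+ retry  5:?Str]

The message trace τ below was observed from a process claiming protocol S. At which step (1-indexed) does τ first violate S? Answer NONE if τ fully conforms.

1

step 1: got !Str, protocol expects !Bool  ✗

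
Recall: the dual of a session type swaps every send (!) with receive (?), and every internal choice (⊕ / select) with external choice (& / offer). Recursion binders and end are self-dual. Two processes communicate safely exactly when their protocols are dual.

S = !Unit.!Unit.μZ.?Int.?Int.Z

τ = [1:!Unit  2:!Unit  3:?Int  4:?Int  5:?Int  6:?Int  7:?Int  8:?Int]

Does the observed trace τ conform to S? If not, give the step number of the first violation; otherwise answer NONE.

@1 !Unit  ✓  residual = !Unit.μZ.…
@2 !Unit  ✓  residual = μZ.…
@3 ?Int  ✓  residual = ?Int.μZ.…
@4 ?Int  ✓  residual = μZ.…
@5 ?Int  ✓  residual = ?Int.μZ.…
@6 ?Int  ✓  residual = μZ.…
@7 ?Int  ✓  residual = ?Int.μZ.…
@8 ?Int  ✓  residual = μZ.…
trace exhausted — no violation

NONE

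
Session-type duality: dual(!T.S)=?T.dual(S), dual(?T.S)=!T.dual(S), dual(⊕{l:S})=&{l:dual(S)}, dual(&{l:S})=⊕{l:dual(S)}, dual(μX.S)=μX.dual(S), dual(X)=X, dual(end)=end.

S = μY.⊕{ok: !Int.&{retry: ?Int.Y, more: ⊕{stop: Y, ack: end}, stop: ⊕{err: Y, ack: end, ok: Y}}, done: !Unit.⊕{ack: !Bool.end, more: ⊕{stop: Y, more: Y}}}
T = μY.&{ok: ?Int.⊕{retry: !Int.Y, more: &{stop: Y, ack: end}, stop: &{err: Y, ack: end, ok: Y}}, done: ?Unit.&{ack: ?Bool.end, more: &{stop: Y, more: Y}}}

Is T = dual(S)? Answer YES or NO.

μY vs μY  match (rec unchanged)
  ⊕{ok,done} vs &{ok,done}  match labels match
    case ok:
      !Int vs ?Int  match
        &{retry,more,stop} vs ⊕{retry,more,stop}  match labels match
          case retry:
            ?Int vs !Int  match
              Y vs Y  match
          case more:
            ⊕{stop,ack} vs &{stop,ack}  match labels match
              case stop:
                Y vs Y  match
              case ack:
                end vs end  match
          case stop:
            ⊕{err,ack,ok} vs &{err,ack,ok}  match labels match
              case err:
                Y vs Y  match
              case ack:
                end vs end  match
              case ok:
                Y vs Y  match
    case done:
      !Unit vs ?Unit  match
        ⊕{ack,more} vs &{ack,more}  match labels match
          case ack:
            !Bool vs ?Bool  match
              end vs end  match
          case more:
            ⊕{stop,more} vs &{stop,more}  match labels match
              case stop:
                Y vs Y  match
              case more:
                Y vs Y  match

YES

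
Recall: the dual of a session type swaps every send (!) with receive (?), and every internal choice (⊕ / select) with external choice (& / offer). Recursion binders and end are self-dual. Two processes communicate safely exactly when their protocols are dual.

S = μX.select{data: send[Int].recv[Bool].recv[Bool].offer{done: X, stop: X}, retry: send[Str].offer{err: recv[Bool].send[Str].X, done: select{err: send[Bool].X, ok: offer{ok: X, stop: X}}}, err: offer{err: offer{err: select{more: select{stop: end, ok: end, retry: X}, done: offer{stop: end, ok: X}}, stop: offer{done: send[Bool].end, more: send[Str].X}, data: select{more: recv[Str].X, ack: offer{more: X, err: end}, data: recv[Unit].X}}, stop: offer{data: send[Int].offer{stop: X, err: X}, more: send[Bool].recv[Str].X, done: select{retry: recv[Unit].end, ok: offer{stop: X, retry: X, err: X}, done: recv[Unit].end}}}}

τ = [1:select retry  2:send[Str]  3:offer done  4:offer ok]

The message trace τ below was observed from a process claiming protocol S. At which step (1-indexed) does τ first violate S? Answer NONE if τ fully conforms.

[1] select retry  match  residual = send[Str].offer{err: recv[Bool].send[Str].μX.…, done: select{err: send[Bool].μX.…, ok: offer{ok: μX.…, stop: μX.…}}}
[2] send[Str]  match  residual = offer{err: recv[Bool].send[Str].μX.…, done: select{err: send[Bool].μX.…, ok: offer{ok: μX.…, stop: μX.…}}}
[3] offer done  match  residual = select{err: send[Bool].μX.…, ok: offer{ok: μX.…, stop: μX.…}}
[4] got offer ok, protocol expects select err or select ok  ✗

4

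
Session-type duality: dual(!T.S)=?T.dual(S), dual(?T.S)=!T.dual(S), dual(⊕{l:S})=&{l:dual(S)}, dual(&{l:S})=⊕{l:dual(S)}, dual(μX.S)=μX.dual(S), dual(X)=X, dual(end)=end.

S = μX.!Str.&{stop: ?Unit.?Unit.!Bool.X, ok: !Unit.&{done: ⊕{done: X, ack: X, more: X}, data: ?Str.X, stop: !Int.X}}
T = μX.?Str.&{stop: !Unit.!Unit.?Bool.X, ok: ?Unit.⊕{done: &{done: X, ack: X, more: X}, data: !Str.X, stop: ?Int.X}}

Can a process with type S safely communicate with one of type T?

NO

μX | μX  match (rec unchanged)
  !Str | ?Str  match
    &{stop,ok} | &{stop,ok}  ✗ choice polarity not flipped — not dual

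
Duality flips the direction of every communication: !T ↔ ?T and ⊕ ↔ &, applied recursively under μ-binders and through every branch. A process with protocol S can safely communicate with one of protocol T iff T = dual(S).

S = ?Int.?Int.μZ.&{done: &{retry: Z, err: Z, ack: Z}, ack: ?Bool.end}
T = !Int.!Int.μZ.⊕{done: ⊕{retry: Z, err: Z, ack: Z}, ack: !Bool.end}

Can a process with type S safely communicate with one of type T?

?Int ‖ !Int  match
  ?Int ‖ !Int  match
    μZ ‖ μZ  match (μ self-dual)
      &{done,ack} ‖ ⊕{done,ack}  match same labels
        • done:
          &{retry,err,ack} ‖ ⊕{retry,err,ack}  match same labels
            • retry:
              Z ‖ Z  match
            • err:
              Z ‖ Z  match
            • ack:
              Z ‖ Z  match
        • ack:
          ?Bool ‖ !Bool  match
            end ‖ end  match

YES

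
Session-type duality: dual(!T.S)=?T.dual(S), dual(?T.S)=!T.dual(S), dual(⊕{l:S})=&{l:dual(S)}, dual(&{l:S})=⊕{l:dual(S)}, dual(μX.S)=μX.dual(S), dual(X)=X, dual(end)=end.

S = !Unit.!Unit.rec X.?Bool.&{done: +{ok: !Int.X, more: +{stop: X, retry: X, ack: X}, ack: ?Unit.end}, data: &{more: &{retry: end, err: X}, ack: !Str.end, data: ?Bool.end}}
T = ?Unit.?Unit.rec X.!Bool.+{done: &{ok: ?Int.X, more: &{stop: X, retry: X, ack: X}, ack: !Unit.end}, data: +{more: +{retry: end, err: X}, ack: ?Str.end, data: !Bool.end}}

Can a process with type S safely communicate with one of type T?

YES

!Unit | ?Unit  ✓
  !Unit | ?Unit  ✓
    rec X | rec X  ✓ (μ self-dual)
      ?Bool | !Bool  ✓
        &{done,data} | +{done,data}  ✓ same labels
          case done:
            +{ok,more,ack} | &{ok,more,ack}  ✓ same labels
              case ok:
                !Int | ?Int  ✓
                  X | X  ✓
              case more:
                +{stop,retry,ack} | &{stop,retry,ack}  ✓ same labels
                  case stop:
                    X | X  ✓
                  case retry:
                    X | X  ✓
                  case ack:
                    X | X  ✓
              case ack:
                ?Unit | !Unit  ✓
                  end | end  ✓
          case data:
            &{more,ack,data} | +{more,ack,data}  ✓ same labels
              case more:
                &{retry,err} | +{retry,err}  ✓ same labels
                  case retry:
                    end | end  ✓
                  case err:
                    X | X  ✓
              case ack:
                !Str | ?Str  ✓
                  end | end  ✓
              case data:
                ?Bool | !Bool  ✓
                  end | end  ✓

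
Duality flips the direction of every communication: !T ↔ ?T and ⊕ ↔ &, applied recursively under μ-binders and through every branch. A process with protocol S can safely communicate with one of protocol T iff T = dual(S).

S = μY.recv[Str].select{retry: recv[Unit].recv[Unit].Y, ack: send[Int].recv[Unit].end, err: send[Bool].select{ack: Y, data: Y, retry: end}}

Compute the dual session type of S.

μY = μY  (μ self-dual)
  recv[Str] = send[Str]
    select{retry,ack,err} = offer{retry,ack,err}  (internal→external)
      • retry:
        recv[Unit] = send[Unit]
          recv[Unit] = send[Unit]
            dual(Y) = Y
      • ack:
        send[Int] = recv[Int]
          recv[Unit] = send[Unit]
            dual(end) = end
      • err:
        send[Bool] = recv[Bool]
          select{ack,data,retry} = offer{ack,data,retry}  (internal→external)
            • ack:
              dual(Y) = Y
            • data:
              dual(Y) = Y
            • retry:
              dual(end) = end

μY.send[Str].offer{retry: send[Unit].send[Unit].Y, ack: recv[Int].send[Unit].end, err: recv[Bool].offer{ack: Y, data: Y, retry: end}}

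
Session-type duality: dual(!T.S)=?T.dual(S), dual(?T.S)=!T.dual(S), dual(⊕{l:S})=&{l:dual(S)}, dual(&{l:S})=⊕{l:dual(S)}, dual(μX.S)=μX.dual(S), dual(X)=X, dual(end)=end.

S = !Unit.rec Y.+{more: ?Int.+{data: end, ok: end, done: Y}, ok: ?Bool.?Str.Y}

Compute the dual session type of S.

?Unit.rec Y.&{more: !Int.&{data: end, ok: end, done: Y}, ok: !Bool.!Str.Y}

!Unit ↦ ?Unit
  rec Y ↦ rec Y  (binder kept)
    +{more,ok} ↦ &{more,ok}  (⊕→&)
      • more:
        ?Int ↦ !Int
          +{data,ok,done} ↦ &{data,ok,done}  (⊕→&)
            • data:
              end self-dual
            • ok:
              end self-dual
            • done:
              Y self-dual
      • ok:
        ?Bool ↦ !Bool
          ?Str ↦ !Str
            Y self-dual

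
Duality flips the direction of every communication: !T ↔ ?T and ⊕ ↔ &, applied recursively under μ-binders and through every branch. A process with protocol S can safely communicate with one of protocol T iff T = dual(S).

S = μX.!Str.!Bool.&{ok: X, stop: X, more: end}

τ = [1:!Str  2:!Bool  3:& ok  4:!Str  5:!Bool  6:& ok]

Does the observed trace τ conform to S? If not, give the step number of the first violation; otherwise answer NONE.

[1] !Str  match  state: !Bool.&{ok: μX.…, stop: μX.…, more: end}
[2] !Bool  match  state: &{ok: μX.…, stop: μX.…, more: end}
[3] & ok  match  state: μX.…
[4] !Str  match  state: !Bool.&{ok: μX.…, stop: μX.…, more: end}
[5] !Bool  match  state: &{ok: μX.…, stop: μX.…, more: end}
[6] & ok  match  state: μX.…
trace exhausted — no violation

NONE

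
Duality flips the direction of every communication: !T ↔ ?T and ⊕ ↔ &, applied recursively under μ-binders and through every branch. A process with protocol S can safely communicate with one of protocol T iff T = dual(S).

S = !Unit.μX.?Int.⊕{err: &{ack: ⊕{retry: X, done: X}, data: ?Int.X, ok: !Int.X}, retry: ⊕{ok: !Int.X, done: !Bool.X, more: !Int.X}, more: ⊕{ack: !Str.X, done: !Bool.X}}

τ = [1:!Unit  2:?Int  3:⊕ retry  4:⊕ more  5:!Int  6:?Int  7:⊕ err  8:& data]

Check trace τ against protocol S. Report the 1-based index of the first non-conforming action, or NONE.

NONE

step 1: !Unit  ✓  state: μX.…
step 2: ?Int  ✓  state: ⊕{err: &{ack: ⊕{retry: μX.…, done: μX.…}, data: ?Int.μX.…, ok: !Int.μX.…}, retry: ⊕{ok: !Int.μX.…, done: !Bool.μX.…, more: !Int.μX.…}, more: ⊕{ack: !Str.μX.…, done: !Bool.μX.…}}
step 3: ⊕ retry  ✓  state: ⊕{ok: !Int.μX.…, done: !Bool.μX.…, more: !Int.μX.…}
step 4: ⊕ more  ✓  state: !Int.μX.…
step 5: !Int  ✓  state: μX.…
step 6: ?Int  ✓  state: ⊕{err: &{ack: ⊕{retry: μX.…, done: μX.…}, data: ?Int.μX.…, ok: !Int.μX.…}, retry: ⊕{ok: !Int.μX.…, done: !Bool.μX.…, more: !Int.μX.…}, more: ⊕{ack: !Str.μX.…, done: !Bool.μX.…}}
step 7: ⊕ err  ✓  state: &{ack: ⊕{retry: μX.…, done: μX.…}, data: ?Int.μX.…, ok: !Int.μX.…}
step 8: & data  ✓  state: ?Int.μX.…
trace exhausted — no violation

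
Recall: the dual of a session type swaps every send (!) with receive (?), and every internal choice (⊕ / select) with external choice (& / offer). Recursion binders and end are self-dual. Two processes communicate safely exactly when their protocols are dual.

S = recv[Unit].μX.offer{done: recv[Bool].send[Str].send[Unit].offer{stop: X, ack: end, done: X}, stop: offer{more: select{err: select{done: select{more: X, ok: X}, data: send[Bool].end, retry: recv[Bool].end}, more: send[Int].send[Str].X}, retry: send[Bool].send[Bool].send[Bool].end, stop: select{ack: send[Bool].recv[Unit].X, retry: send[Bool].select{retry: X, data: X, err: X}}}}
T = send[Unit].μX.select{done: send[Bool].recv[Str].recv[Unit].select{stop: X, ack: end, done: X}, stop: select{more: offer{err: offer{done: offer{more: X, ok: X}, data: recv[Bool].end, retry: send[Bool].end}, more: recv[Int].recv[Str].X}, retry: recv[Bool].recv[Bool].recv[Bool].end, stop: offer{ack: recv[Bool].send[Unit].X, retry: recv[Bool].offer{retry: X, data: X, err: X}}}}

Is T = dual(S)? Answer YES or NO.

YES

recv[Unit] vs send[Unit]  ok
  μX vs μX  ok (rec unchanged)
    offer{done,stop} vs select{done,stop}  ok same labels
      [done]
        recv[Bool] vs send[Bool]  ok
          send[Str] vs recv[Str]  ok
            send[Unit] vs recv[Unit]  ok
              offer{stop,ack,done} vs select{stop,ack,done}  ok same labels
                [stop]
                  X vs X  ok
                [ack]
                  end vs end  ok
                [done]
                  X vs X  ok
      [stop]
        offer{more,retry,stop} vs select{more,retry,stop}  ok same labels
          [more]
            select{err,more} vs offer{err,more}  ok same labels
              [err]
                select{done,data,retry} vs offer{done,data,retry}  ok same labels
                  [done]
                    select{more,ok} vs offer{more,ok}  ok same labels
                      [more]
                        X vs X  ok
                      [ok]
                        X vs X  ok
                  [data]
                    send[Bool] vs recv[Bool]  ok
                      end vs end  ok
                  [retry]
                    recv[Bool] vs send[Bool]  ok
                      end vs end  ok
              [more]
                send[Int] vs recv[Int]  ok
                  send[Str] vs recv[Str]  ok
                    X vs X  ok
          [retry]
            send[Bool] vs recv[Bool]  ok
              send[Bool] vs recv[Bool]  ok
                send[Bool] vs recv[Bool]  ok
                  end vs end  ok
          [stop]
            select{ack,retry} vs offer{ack,retry}  ok same labels
              [ack]
                send[Bool] vs recv[Bool]  ok
                  recv[Unit] vs send[Unit]  ok
                    X vs X  ok
              [retry]
                send[Bool] vs recv[Bool]  ok
                  select{retry,data,err} vs offer{retry,data,err}  ok same labels
                    [retry]
                      X vs X  ok
                    [data]
                      X vs X  ok
                    [err]
                      X vs X  ok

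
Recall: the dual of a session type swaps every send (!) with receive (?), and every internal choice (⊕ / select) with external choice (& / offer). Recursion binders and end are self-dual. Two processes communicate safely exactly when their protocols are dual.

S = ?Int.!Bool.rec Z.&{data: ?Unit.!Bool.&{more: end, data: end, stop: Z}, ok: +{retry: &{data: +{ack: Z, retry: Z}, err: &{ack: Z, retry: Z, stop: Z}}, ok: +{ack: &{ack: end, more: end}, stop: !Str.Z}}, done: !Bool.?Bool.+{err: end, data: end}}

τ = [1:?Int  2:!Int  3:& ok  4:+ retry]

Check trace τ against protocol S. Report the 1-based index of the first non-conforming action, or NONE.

2

@1 ?Int  ✓  now at !Bool.rec Z.…
@2 got !Int, protocol expects !Bool  ✗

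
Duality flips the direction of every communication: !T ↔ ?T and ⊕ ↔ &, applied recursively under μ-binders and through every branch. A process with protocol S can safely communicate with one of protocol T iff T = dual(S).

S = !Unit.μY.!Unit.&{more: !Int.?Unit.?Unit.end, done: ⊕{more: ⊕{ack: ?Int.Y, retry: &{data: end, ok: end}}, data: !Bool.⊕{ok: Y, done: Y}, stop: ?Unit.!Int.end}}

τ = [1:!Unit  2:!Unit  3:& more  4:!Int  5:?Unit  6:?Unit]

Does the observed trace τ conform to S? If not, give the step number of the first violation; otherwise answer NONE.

[1] !Unit  ✓  residual = μY.…
[2] !Unit  ✓  residual = &{more: !Int.?Unit.?Unit.end, done: ⊕{more: ⊕{ack: ?Int.μY.…, retry: &{data: end, ok: end}}, data: !Bool.⊕{ok: μY.…, done: μY.…}, stop: ?Unit.!Int.end}}
[3] & more  ✓  residual = !Int.?Unit.?Unit.end
[4] !Int  ✓  residual = ?Unit.?Unit.end
[5] ?Unit  ✓  residual = ?Unit.end
[6] ?Unit  ✓  residual = end
all 6 steps conform

NONE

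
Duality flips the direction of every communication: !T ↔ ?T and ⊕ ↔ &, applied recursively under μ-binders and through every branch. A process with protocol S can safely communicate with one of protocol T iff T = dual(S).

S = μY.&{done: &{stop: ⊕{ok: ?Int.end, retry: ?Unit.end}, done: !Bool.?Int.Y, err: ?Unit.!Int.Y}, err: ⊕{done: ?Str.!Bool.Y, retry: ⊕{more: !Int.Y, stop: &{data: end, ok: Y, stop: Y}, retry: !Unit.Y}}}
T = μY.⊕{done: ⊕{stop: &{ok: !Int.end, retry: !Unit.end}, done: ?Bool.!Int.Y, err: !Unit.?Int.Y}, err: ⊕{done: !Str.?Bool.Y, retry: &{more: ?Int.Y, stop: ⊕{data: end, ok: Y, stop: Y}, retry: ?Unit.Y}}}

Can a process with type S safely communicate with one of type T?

NO

μY ‖ μY  match (binder kept)
  &{done,err} ‖ ⊕{done,err}  match label sets agree
    • done:
      &{stop,done,err} ‖ ⊕{stop,done,err}  match label sets agree
        • stop:
          ⊕{ok,retry} ‖ &{ok,retry}  match label sets agree
            • ok:
              ?Int ‖ !Int  match
                end ‖ end  match
            • retry:
              ?Unit ‖ !Unit  match
                end ‖ end  match
        • done:
          !Bool ‖ ?Bool  match
            ?Int ‖ !Int  match
              Y ‖ Y  match
        • err:
          ?Unit ‖ !Unit  match
            !Int ‖ ?Int  match
              Y ‖ Y  match
    • err:
      ⊕{done,retry} ‖ ⊕{done,retry}  ✗ choice polarity not flipped — not dual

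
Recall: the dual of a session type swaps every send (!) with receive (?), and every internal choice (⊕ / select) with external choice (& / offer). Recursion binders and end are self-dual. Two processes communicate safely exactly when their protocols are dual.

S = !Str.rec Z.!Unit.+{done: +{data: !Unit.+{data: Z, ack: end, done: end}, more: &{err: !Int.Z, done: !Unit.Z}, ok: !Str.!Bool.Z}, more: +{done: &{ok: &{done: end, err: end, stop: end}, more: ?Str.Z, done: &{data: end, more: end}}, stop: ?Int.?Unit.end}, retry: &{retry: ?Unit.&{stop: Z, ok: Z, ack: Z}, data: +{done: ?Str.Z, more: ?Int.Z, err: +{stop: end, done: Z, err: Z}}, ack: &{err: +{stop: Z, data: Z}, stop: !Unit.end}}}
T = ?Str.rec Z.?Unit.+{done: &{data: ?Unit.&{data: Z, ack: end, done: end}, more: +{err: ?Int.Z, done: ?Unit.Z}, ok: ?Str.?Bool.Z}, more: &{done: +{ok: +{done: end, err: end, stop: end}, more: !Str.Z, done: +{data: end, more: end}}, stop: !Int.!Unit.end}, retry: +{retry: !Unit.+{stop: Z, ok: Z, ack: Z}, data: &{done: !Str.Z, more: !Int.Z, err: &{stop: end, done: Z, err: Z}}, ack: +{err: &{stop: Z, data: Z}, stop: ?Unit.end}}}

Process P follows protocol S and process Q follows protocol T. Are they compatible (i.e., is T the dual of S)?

NO

!Str | ?Str  ✓
  rec Z | rec Z  ✓ (μ self-dual)
    !Unit | ?Unit  ✓
      +{done,more,retry} | +{done,more,retry}  ✗ choice polarity not flipped — not dual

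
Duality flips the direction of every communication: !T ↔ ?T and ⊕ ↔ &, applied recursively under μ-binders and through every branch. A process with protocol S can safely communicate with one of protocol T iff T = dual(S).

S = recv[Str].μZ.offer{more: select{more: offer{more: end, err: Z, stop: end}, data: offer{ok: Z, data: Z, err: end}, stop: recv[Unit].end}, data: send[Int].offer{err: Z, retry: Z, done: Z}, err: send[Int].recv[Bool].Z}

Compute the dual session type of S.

recv[Str] ↦ send[Str]
  μZ ↦ μZ  (μ self-dual)
    offer{more,data,err} ↦ select{more,data,err}  (offer→select)
      case more:
        select{more,data,stop} ↦ offer{more,data,stop}  (select→offer)
          case more:
            offer{more,err,stop} ↦ select{more,err,stop}  (offer→select)
              case more:
                end self-dual
              case err:
                Z self-dual
              case stop:
                end self-dual
          case data:
            offer{ok,data,err} ↦ select{ok,data,err}  (offer→select)
              case ok:
                Z self-dual
              case data:
                Z self-dual
              case err:
                end self-dual
          case stop:
            recv[Unit] ↦ send[Unit]
              end self-dual
      case data:
        send[Int] ↦ recv[Int]
          offer{err,retry,done} ↦ select{err,retry,done}  (offer→select)
            case err:
              Z self-dual
            case retry:
              Z self-dual
            case done:
              Z self-dual
      case err:
        send[Int] ↦ recv[Int]
          recv[Bool] ↦ send[Bool]
            Z self-dual

send[Str].μZ.select{more: offer{more: select{more: end, err: Z, stop: end}, data: select{ok: Z, data: Z, err: end}, stop: send[Unit].end}, data: recv[Int].select{err: Z, retry: Z, done: Z}, err: recv[Int].send[Bool].Z}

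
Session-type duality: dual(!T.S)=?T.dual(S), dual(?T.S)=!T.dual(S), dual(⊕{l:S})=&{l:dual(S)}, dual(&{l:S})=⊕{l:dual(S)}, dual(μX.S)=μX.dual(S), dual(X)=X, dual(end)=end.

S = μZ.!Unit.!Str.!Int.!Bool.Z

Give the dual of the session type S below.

μZ.?Unit.?Str.?Int.?Bool.Z

μZ → μZ  (μ self-dual)
  !Unit → ?Unit
    !Str → ?Str
      !Int → ?Int
        !Bool → ?Bool
          dual(Z) = Z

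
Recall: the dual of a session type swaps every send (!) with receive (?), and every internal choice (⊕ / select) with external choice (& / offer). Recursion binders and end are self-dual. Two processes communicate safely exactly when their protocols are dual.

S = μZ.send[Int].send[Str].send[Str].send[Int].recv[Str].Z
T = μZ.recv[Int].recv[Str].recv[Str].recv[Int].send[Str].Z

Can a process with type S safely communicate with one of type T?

YES

μZ ‖ μZ  ✓ (binder kept)
  send[Int] ‖ recv[Int]  ✓
    send[Str] ‖ recv[Str]  ✓
      send[Str] ‖ recv[Str]  ✓
        send[Int] ‖ recv[Int]  ✓
          recv[Str] ‖ send[Str]  ✓
            Z ‖ Z  ✓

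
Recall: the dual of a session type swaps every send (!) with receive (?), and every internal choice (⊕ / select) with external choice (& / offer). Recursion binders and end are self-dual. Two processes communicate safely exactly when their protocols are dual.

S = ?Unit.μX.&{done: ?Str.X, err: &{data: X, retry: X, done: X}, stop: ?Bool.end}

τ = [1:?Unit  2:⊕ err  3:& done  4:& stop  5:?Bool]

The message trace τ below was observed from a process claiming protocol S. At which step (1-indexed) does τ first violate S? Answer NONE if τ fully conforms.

[1] ?Unit  ok  state: μX.…
[2] got ⊕ err, protocol expects & done or & err or & stop  ✗

2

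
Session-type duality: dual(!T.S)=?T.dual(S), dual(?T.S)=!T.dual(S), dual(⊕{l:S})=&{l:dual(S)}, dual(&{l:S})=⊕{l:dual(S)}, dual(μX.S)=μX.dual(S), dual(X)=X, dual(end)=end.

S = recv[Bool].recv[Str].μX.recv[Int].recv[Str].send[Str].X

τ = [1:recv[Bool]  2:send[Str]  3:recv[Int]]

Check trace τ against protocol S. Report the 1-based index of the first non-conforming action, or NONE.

@1 recv[Bool]  ok  residual = recv[Str].μX.…
@2 got send[Str], protocol expects recv[Str]  ✗

2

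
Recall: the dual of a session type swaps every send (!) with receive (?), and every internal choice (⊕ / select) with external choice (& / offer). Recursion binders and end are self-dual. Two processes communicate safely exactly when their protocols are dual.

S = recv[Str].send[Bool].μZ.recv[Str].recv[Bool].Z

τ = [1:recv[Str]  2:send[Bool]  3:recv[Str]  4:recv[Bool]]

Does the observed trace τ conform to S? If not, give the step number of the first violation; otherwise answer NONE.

NONE

step 1: recv[Str]  match  cont: send[Bool].μZ.…
step 2: send[Bool]  match  cont: μZ.…
step 3: recv[Str]  match  cont: recv[Bool].μZ.…
step 4: recv[Bool]  match  cont: μZ.…
trace exhausted — no violation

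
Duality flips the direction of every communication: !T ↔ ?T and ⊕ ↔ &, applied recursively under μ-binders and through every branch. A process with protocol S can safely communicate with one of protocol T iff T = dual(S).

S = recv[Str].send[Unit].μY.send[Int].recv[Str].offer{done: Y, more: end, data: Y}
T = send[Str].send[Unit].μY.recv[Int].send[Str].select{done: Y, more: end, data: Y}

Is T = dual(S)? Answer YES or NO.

NO

recv[Str] | send[Str]  ✓
  send[Unit] | send[Unit]  ✗ same direction on both sides — not dual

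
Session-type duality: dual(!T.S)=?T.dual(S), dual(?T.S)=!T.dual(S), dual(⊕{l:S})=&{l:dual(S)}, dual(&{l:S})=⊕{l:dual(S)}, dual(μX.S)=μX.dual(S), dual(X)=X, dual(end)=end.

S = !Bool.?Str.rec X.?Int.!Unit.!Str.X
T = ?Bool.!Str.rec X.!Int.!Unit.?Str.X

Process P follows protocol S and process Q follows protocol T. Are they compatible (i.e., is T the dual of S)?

!Bool vs ?Bool  match
  ?Str vs !Str  match
    rec X vs rec X  match (μ self-dual)
      ?Int vs !Int  match
        !Unit vs !Unit  ✗ same direction on both sides — not dual

NO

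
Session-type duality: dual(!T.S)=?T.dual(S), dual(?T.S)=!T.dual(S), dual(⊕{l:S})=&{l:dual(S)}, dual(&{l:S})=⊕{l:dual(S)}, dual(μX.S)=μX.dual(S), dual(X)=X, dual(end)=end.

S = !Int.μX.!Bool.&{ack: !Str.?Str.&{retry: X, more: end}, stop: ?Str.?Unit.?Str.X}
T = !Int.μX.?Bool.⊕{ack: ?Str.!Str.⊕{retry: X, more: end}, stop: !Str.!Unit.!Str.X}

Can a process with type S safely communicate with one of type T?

!Int vs !Int  ✗ same direction on both sides — not dual

NO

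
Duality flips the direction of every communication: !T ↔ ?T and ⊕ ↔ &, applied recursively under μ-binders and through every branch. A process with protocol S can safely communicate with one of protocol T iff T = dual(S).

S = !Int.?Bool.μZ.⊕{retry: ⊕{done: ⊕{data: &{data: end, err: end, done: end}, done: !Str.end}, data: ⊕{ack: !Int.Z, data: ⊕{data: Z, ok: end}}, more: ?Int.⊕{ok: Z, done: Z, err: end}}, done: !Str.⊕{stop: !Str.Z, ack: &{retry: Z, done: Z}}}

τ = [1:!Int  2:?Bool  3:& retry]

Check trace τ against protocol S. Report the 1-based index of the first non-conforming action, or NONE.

3

[1] !Int  match  residual = ?Bool.μZ.…
[2] ?Bool  match  residual = μZ.…
[3] got & retry, protocol expects ⊕ retry or ⊕ done  ✗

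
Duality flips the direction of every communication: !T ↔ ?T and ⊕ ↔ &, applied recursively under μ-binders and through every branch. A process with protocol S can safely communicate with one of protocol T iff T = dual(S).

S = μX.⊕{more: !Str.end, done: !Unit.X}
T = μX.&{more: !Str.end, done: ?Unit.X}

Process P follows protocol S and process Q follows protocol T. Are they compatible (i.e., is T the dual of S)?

NO

μX ‖ μX  ✓ (μ self-dual)
  ⊕{more,done} ‖ &{more,done}  ✓ label sets agree
    [more]
      !Str ‖ !Str  ✗ same direction on both sides — not dual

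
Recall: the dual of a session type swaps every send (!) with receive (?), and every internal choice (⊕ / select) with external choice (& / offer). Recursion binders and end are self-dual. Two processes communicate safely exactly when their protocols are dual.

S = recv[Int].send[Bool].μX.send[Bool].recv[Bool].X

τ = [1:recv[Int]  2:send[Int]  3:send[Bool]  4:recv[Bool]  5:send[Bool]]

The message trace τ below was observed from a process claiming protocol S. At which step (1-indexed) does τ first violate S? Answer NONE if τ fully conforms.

2

@1 recv[Int]  match  cont: send[Bool].μX.…
@2 got send[Int], protocol expects send[Bool]  ✗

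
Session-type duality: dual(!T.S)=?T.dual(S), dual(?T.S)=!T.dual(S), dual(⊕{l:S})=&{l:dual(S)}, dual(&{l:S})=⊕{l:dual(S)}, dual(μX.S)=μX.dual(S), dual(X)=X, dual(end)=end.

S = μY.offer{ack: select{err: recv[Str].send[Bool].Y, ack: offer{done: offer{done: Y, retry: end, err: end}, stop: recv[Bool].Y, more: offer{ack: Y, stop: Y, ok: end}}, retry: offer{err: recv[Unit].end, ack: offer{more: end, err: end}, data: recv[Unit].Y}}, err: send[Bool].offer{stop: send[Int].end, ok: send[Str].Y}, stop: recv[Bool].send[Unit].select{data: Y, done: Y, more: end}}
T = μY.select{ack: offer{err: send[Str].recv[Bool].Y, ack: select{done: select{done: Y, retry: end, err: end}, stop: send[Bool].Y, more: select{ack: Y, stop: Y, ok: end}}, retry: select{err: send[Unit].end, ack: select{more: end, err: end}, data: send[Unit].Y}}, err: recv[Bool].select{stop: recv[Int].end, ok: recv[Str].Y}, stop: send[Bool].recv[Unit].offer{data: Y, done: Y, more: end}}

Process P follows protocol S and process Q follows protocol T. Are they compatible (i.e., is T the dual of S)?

YES

μY ‖ μY  match (rec unchanged)
  offer{ack,err,stop} ‖ select{ack,err,stop}  match label sets agree
    case ack:
      select{err,ack,retry} ‖ offer{err,ack,retry}  match label sets agree
        case err:
          recv[Str] ‖ send[Str]  match
            send[Bool] ‖ recv[Bool]  match
              Y ‖ Y  match
        case ack:
          offer{done,stop,more} ‖ select{done,stop,more}  match label sets agree
            case done:
              offer{done,retry,err} ‖ select{done,retry,err}  match label sets agree
                case done:
                  Y ‖ Y  match
                case retry:
                  end ‖ end  match
                case err:
                  end ‖ end  match
            case stop:
              recv[Bool] ‖ send[Bool]  match
                Y ‖ Y  match
            case more:
              offer{ack,stop,ok} ‖ select{ack,stop,ok}  match label sets agree
                case ack:
                  Y ‖ Y  match
                case stop:
                  Y ‖ Y  match
                case ok:
                  end ‖ end  match
        case retry:
          offer{err,ack,data} ‖ select{err,ack,data}  match label sets agree
            case err:
              recv[Unit] ‖ send[Unit]  match
                end ‖ end  match
            case ack:
              offer{more,err} ‖ select{more,err}  match label sets agree
                case more:
                  end ‖ end  match
                case err:
                  end ‖ end  match
            case data:
              recv[Unit] ‖ send[Unit]  match
                Y ‖ Y  match
    case err:
      send[Bool] ‖ recv[Bool]  match
        offer{stop,ok} ‖ select{stop,ok}  match label sets agree
          case stop:
            send[Int] ‖ recv[Int]  match
              end ‖ end  match
          case ok:
            send[Str] ‖ recv[Str]  match
              Y ‖ Y  match
    case stop:
      recv[Bool] ‖ send[Bool]  match
        send[Unit] ‖ recv[Unit]  match
          select{data,done,more} ‖ offer{data,done,more}  match label sets agree
            case data:
              Y ‖ Y  match
            case done:
              Y ‖ Y  match
            case more:
              end ‖ end  match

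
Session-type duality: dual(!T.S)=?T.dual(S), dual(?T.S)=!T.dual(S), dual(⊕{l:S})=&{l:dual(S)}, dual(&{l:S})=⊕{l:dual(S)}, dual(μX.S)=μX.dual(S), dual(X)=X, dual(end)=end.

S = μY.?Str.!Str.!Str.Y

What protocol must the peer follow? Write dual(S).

μY.!Str.?Str.?Str.Y

μY = μY  (binder kept)
  ?Str = !Str
    !Str = ?Str
      !Str = ?Str
        Y ↦ Y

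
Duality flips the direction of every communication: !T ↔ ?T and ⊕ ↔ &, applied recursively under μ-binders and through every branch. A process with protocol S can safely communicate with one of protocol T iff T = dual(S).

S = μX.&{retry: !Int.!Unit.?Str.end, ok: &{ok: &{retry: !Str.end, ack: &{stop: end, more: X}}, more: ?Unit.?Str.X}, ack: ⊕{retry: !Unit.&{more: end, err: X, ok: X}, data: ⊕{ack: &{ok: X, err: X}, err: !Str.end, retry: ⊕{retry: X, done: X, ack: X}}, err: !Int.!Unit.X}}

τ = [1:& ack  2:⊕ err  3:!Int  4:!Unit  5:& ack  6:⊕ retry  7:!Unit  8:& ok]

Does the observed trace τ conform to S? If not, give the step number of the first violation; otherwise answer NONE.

step 1: & ack  match  residual = ⊕{retry: !Unit.&{more: end, err: μX.…, ok: μX.…}, data: ⊕{ack: &{ok: μX.…, err: μX.…}, err: !Str.end, retry: ⊕{retry: μX.…, done: μX.…, ack: μX.…}}, err: !Int.!Unit.μX.…}
step 2: ⊕ err  match  residual = !Int.!Unit.μX.…
step 3: !Int  match  residual = !Unit.μX.…
step 4: !Unit  match  residual = μX.…
step 5: & ack  match  residual = ⊕{retry: !Unit.&{more: end, err: μX.…, ok: μX.…}, data: ⊕{ack: &{ok: μX.…, err: μX.…}, err: !Str.end, retry: ⊕{retry: μX.…, done: μX.…, ack: μX.…}}, err: !Int.!Unit.μX.…}
step 6: ⊕ retry  match  residual = !Unit.&{more: end, err: μX.…, ok: μX.…}
step 7: !Unit  match  residual = &{more: end, err: μX.…, ok: μX.…}
step 8: & ok  match  residual = μX.…
τ conforms to S (length 8)

NONE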